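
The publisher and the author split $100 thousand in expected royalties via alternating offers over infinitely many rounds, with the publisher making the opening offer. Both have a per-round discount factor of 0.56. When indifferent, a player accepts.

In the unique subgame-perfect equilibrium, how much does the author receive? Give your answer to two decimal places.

35.90

In a stationary SPE each proposer offers the other exactly their discounted continuation value.
If the publisher keeps x when proposing and the author keeps y when proposing, then x = 100 − 0.56y and y = 100 − 0.56x.
Solving: x = 100(1 − 0.56) / (1 − 0.56·0.56) = 44 / 0.6864 ≈ 64.1026.
The author gets 100 − 64.1026 ≈ 35.8974.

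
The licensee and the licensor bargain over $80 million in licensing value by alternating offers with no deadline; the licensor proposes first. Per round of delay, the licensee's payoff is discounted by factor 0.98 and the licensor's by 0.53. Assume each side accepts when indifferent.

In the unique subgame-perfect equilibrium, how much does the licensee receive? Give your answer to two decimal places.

In a stationary SPE each proposer offers the other exactly their discounted continuation value.
If the licensor keeps x when proposing and the licensee keeps y when proposing, then x = 80 − 0.98y and y = 80 − 0.53x.
Solving: x = 80(1 − 0.98) / (1 − 0.53·0.98) = 1.6 / 0.4806 ≈ 3.3292.
The licensee gets 80 − 3.3292 ≈ 76.6708.

76.67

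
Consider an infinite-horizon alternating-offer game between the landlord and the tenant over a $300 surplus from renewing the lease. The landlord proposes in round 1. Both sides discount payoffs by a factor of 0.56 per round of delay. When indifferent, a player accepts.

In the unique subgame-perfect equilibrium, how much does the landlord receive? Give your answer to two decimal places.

192.31

In a stationary SPE each proposer offers the other exactly their discounted continuation value.
If the landlord keeps x when proposing and the tenant keeps y when proposing, then x = 300 − 0.56y and y = 300 − 0.56x.
Solving: x = 300(1 − 0.56) / (1 − 0.56·0.56) = 132 / 0.6864 ≈ 192.3077.
The tenant gets 300 − 192.3077 ≈ 107.6923.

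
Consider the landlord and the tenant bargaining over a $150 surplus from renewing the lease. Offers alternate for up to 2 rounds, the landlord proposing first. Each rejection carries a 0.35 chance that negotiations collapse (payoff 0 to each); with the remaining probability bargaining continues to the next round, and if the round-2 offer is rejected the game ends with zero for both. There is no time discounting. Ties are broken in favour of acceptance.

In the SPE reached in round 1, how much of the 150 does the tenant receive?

Round 2 (the tenant proposes): the landlord will accept anything ≥ 0, so the tenant offers 0 and keeps 150.
Round 1 (the landlord proposes): rejecting gives the tenant an expected 0.65 × 150 = 97.5; the landlord offers that and keeps 52.5.

97.5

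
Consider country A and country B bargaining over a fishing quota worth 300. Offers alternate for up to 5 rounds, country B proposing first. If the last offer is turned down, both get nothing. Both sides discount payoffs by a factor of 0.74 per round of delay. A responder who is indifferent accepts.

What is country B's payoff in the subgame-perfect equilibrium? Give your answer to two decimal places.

Round 5 (country B proposes): country A will accept anything ≥ 0, so country B offers 0 and keeps 300.
Round 4 (country A proposes): country B can get 300 next round, worth 0.74 × 300 = 222 now, so country A offers 222, keeping 78.
Round 3 (country B proposes): country A can get 78 next round, worth 0.74 × 78 = 57.72 now; country B offers that and keeps 242.28.
Round 2 (country A proposes): country B can get 242.28 next round, worth 0.74 × 242.28 = 179.2872 now. Country A offers 179.2872 and keeps 300 − 179.2872 = 120.7128.
Round 1 (country B proposes): country A can get 120.7128 next round, worth 0.74 × 120.7128 = 89.327472 now; country B offers that and keeps 210.672528.

210.67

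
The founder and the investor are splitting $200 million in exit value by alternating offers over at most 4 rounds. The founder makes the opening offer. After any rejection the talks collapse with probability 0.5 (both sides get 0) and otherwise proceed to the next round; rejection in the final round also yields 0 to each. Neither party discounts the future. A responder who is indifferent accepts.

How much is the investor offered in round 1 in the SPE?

Round 4 (the investor proposes): rejection yields 0 for the founder; the investor offers 0 and keeps 200.
Round 3 (the founder proposes): rejecting gives the investor an expected 0.5 × 200 = 100. The founder offers 100 and keeps 200 − 100 = 100.
Round 2 (the investor proposes): rejecting gives the founder an expected 0.5 × 100 = 50; the investor offers that and keeps 150.
Round 1 (the founder proposes): rejecting gives the investor an expected 0.5 × 150 = 75; the founder offers that and keeps 125.

75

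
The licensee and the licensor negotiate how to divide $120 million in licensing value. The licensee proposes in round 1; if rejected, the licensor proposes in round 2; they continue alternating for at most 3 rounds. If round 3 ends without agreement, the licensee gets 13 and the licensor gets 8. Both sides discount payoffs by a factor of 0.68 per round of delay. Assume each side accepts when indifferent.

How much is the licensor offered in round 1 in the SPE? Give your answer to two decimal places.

29.81

Work backward from the last round.
Round 3 (the licensee proposes): the licensor gets 8 if talks fail, so the licensee offers 8 and keeps 112.
Round 2 (the licensor proposes): the licensee can get 112 next round, worth 0.68 × 112 = 76.16 now, so the licensor offers 76.16, keeping 43.84.
Round 1 (the licensee proposes): the licensor can get 43.84 next round, worth 0.68 × 43.84 = 29.8112 now; the licensee offers that and keeps 90.1888.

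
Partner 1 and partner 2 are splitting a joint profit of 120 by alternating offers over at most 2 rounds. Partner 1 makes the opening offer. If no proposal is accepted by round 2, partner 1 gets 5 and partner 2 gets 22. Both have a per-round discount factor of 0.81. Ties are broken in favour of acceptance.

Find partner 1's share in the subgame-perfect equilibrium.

26.85

Round 2 (partner 2 proposes): partner 1 gets 5 if talks fail, so partner 2 offers 5 and keeps 115.
Round 1 (partner 1 proposes): partner 2 can get 115 next round, worth 0.81 × 115 = 93.15 now, so partner 1 offers 93.15, keeping 26.85.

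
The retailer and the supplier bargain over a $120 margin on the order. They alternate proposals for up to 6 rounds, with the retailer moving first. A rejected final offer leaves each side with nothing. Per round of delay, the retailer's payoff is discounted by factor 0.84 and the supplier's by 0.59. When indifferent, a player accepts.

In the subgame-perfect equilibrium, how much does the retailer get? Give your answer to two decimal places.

85.67

Round 6 (the supplier proposes): rejection yields 0 for the retailer; the supplier offers 0 and keeps 120.
Round 5 (the retailer proposes): the supplier can get 120 next round, worth 0.59 × 120 = 70.8 now, so the retailer offers 70.8, keeping 49.2.
Round 4 (the supplier proposes): the retailer can get 49.2 next round, worth 0.84 × 49.2 = 41.328 now, so the supplier offers 41.328, keeping 78.672.
Round 3 (the retailer proposes): the supplier can get 78.672 next round, worth 0.59 × 78.672 = 46.41648 now, so the retailer offers 46.41648, keeping 73.58352.
Round 2 (the supplier proposes): the retailer can get 73.58352 next round, worth 0.84 × 73.58352 = 61.8101568 now. The supplier offers 61.8101568 and keeps 120 − 61.8101568 = 58.1898432.
Round 1 (the retailer proposes): the supplier can get 58.1898432 next round, worth 0.59 × 58.1898432 = 34.332007488 now; the retailer offers that and keeps 85.667992512.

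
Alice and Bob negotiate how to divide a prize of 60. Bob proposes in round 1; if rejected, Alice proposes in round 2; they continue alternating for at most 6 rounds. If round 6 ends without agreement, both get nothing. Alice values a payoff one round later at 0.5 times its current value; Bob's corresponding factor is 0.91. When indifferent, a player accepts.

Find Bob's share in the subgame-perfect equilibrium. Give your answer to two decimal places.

Round 6 (Alice proposes): rejection yields 0 for Bob; Alice offers 0 and keeps 60.
Round 5 (Bob proposes): Alice can get 60 next round, worth 0.5 × 60 = 30 now. Bob offers 30 and keeps 60 − 30 = 30.
Round 4 (Alice proposes): Bob can get 30 next round, worth 0.91 × 30 = 27.3 now, so Alice offers 27.3, keeping 32.7.
Round 3 (Bob proposes): Alice can get 32.7 next round, worth 0.5 × 32.7 = 16.35 now. Bob offers 16.35 and keeps 60 − 16.35 = 43.65.
Round 2 (Alice proposes): Bob can get 43.65 next round, worth 0.91 × 43.65 = 39.7215 now; Alice offers that and keeps 20.2785.
Round 1 (Bob proposes): Alice can get 20.2785 next round, worth 0.5 × 20.2785 = 10.13925 now; Bob offers that and keeps 49.86075.

49.86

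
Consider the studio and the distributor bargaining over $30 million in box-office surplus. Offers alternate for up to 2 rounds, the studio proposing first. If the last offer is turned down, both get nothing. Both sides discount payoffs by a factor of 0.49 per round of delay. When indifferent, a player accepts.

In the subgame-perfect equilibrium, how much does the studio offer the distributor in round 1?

14.7

Round 2 (the distributor proposes): the studio will accept anything ≥ 0, so the distributor offers 0 and keeps 30.
Round 1 (the studio proposes): the distributor can get 30 next round, worth 0.49 × 30 = 14.7 now, so the studio offers 14.7, keeping 15.3.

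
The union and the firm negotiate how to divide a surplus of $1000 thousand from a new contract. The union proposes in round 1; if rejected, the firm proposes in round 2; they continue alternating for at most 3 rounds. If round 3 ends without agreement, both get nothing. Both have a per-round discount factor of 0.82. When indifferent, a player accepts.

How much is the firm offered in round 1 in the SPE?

By backward induction:
Round 3 (the union proposes): the firm will accept anything ≥ 0, so the union offers 0 and keeps 1000.
Round 2 (the firm proposes): the union can get 1000 next round, worth 0.82 × 1000 = 820 now; the firm offers that and keeps 180.
Round 1 (the union proposes): the firm can get 180 next round, worth 0.82 × 180 = 147.6 now. The union offers 147.6 and keeps 1000 − 147.6 = 852.4.

147.6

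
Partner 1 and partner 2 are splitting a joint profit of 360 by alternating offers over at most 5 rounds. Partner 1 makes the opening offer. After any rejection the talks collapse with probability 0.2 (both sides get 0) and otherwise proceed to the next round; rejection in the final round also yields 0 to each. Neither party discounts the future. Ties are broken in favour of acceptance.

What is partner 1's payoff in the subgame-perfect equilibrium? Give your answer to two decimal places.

Round 5 (partner 1 proposes): rejection yields 0 for partner 2; partner 1 offers 0 and keeps 360.
Round 4 (partner 2 proposes): rejecting gives partner 1 an expected 0.8 × 360 = 288, so partner 2 offers 288, keeping 72.
Round 3 (partner 1 proposes): rejecting gives partner 2 an expected 0.8 × 72 = 57.6, so partner 1 offers 57.6, keeping 302.4.
Round 2 (partner 2 proposes): rejecting gives partner 1 an expected 0.8 × 302.4 = 241.92, so partner 2 offers 241.92, keeping 118.08.
Round 1 (partner 1 proposes): rejecting gives partner 2 an expected 0.8 × 118.08 = 94.464. Partner 1 offers 94.464 and keeps 360 − 94.464 = 265.536.

265.54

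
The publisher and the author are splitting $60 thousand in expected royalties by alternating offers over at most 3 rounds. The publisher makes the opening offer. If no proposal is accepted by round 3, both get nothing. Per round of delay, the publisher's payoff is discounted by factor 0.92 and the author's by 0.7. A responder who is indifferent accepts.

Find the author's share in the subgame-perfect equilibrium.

3.36

Round 3 (the publisher proposes): the author will accept anything ≥ 0, so the publisher offers 0 and keeps 60.
Round 2 (the author proposes): the publisher can get 60 next round, worth 0.92 × 60 = 55.2 now; the author offers that and keeps 4.8.
Round 1 (the publisher proposes): the author can get 4.8 next round, worth 0.7 × 4.8 = 3.36 now. The publisher offers 3.36 and keeps 60 − 3.36 = 56.64.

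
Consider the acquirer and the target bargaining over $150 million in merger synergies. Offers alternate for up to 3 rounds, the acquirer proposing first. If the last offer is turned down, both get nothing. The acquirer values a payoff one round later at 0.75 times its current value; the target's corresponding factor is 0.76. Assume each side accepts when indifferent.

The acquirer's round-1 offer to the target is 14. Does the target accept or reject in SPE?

Reject

Round 3 (the acquirer proposes): rejection yields 0 for the target; the acquirer offers 0 and keeps 150.
Round 2 (the target proposes): the acquirer can get 150 next round, worth 0.75 × 150 = 112.5 now, so the target offers 112.5, keeping 37.5.
So by rejecting in round 1, the target gets 37.5 next round, worth 0.76 × 37.5 = 28.5 now.
Offer 14 < 28.5, so the target rejects.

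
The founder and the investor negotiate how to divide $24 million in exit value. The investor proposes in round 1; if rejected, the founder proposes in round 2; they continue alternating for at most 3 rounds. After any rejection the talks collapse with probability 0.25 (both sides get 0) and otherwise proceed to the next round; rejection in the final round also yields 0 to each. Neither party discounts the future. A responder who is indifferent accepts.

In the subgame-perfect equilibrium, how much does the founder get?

4.5

Round 3 (the investor proposes): the founder will accept anything ≥ 0, so the investor offers 0 and keeps 24.
Round 2 (the founder proposes): rejecting gives the investor an expected 0.75 × 24 = 18. The founder offers 18 and keeps 24 − 18 = 6.
Round 1 (the investor proposes): rejecting gives the founder an expected 0.75 × 6 = 4.5, so the investor offers 4.5, keeping 19.5.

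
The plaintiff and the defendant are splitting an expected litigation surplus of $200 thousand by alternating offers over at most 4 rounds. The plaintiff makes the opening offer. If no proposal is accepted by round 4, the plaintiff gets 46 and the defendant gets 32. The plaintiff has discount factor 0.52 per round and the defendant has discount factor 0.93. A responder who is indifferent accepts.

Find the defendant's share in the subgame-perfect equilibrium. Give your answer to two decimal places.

158.54

Round 4 (the defendant proposes): the plaintiff gets 46 if talks fail, so the defendant offers 46 and keeps 154.
Round 3 (the plaintiff proposes): the defendant can get 154 next round, worth 0.93 × 154 = 143.22 now. The plaintiff offers 143.22 and keeps 200 − 143.22 = 56.78.
Round 2 (the defendant proposes): the plaintiff can get 56.78 next round, worth 0.52 × 56.78 = 29.5256 now; the defendant offers that and keeps 170.4744.
Round 1 (the plaintiff proposes): the defendant can get 170.4744 next round, worth 0.93 × 170.4744 = 158.541192 now. The plaintiff offers 158.541192 and keeps 200 − 158.541192 = 41.458808.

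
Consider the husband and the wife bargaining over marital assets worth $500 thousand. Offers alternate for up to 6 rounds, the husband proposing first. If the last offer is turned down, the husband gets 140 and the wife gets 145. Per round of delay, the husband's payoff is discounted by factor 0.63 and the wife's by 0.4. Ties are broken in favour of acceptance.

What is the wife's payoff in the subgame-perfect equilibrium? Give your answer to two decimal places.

Round 6 (the wife proposes): the husband gets 140 if talks fail, so the wife offers 140 and keeps 360.
Round 5 (the husband proposes): the wife can get 360 next round, worth 0.4 × 360 = 144 now. The husband offers 144 and keeps 500 − 144 = 356.
Round 4 (the wife proposes): the husband can get 356 next round, worth 0.63 × 356 = 224.28 now; the wife offers that and keeps 275.72.
Round 3 (the husband proposes): the wife can get 275.72 next round, worth 0.4 × 275.72 = 110.288 now; the husband offers that and keeps 389.712.
Round 2 (the wife proposes): the husband can get 389.712 next round, worth 0.63 × 389.712 = 245.51856 now; the wife offers that and keeps 254.48144.
Round 1 (the husband proposes): the wife can get 254.48144 next round, worth 0.4 × 254.48144 = 101.792576 now. The husband offers 101.792576 and keeps 500 − 101.792576 = 398.207424.

101.79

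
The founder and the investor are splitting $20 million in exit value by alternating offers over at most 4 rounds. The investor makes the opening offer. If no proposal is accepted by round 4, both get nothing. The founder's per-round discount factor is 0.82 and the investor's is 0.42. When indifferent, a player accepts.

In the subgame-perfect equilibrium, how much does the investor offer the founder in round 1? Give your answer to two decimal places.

Work backward from the last round.
Round 4 (the founder proposes): the investor will accept anything ≥ 0, so the founder offers 0 and keeps 20.
Round 3 (the investor proposes): the founder can get 20 next round, worth 0.82 × 20 = 16.4 now, so the investor offers 16.4, keeping 3.6.
Round 2 (the founder proposes): the investor can get 3.6 next round, worth 0.42 × 3.6 = 1.512 now. The founder offers 1.512 and keeps 20 − 1.512 = 18.488.
Round 1 (the investor proposes): the founder can get 18.488 next round, worth 0.82 × 18.488 = 15.16016 now, so the investor offers 15.16016, keeping 4.83984.

15.16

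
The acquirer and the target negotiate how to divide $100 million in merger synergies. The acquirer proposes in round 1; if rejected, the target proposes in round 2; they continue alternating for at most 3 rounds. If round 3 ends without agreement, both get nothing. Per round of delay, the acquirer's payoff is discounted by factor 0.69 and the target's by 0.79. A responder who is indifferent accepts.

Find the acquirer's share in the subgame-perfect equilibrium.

Round 3 (the acquirer proposes): rejection yields 0 for the target; the acquirer offers 0 and keeps 100.
Round 2 (the target proposes): the acquirer can get 100 next round, worth 0.69 × 100 = 69 now. The target offers 69 and keeps 100 − 69 = 31.
Round 1 (the acquirer proposes): the target can get 31 next round, worth 0.79 × 31 = 24.49 now, so the acquirer offers 24.49, keeping 75.51.

75.51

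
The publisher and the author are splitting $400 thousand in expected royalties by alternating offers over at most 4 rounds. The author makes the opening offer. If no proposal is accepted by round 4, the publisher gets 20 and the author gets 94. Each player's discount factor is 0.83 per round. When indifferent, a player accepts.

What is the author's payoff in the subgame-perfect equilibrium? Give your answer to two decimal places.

168.59

Round 4 (the publisher proposes): the author gets 94 if talks fail, so the publisher offers 94 and keeps 306.
Round 3 (the author proposes): the publisher can get 306 next round, worth 0.83 × 306 = 253.98 now. The author offers 253.98 and keeps 400 − 253.98 = 146.02.
Round 2 (the publisher proposes): the author can get 146.02 next round, worth 0.83 × 146.02 = 121.1966 now, so the publisher offers 121.1966, keeping 278.8034.
Round 1 (the author proposes): the publisher can get 278.8034 next round, worth 0.83 × 278.8034 = 231.406822 now, so the author offers 231.406822, keeping 168.593178.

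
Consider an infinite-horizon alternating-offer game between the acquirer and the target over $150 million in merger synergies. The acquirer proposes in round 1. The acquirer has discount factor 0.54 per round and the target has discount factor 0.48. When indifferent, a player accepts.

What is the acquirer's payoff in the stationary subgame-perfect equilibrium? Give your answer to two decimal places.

In a stationary SPE each proposer offers the other exactly their discounted continuation value.
If the acquirer keeps x when proposing and the target keeps y when proposing, then x = 150 − 0.48y and y = 150 − 0.54x.
Solving: x = 150(1 − 0.48) / (1 − 0.54·0.48) = 78 / 0.7408 ≈ 105.2916.
The target gets 150 − 105.2916 ≈ 44.7084.

105.29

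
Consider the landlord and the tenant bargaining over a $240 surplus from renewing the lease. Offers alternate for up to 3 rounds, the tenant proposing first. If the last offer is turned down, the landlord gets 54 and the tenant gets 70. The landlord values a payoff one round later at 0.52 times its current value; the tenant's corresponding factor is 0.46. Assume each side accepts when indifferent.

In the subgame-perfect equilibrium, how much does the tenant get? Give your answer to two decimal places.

159.69

Round 3 (the tenant proposes): the landlord gets 54 if talks fail, so the tenant offers 54 and keeps 186.
Round 2 (the landlord proposes): the tenant can get 186 next round, worth 0.46 × 186 = 85.56 now; the landlord offers that and keeps 154.44.
Round 1 (the tenant proposes): the landlord can get 154.44 next round, worth 0.52 × 154.44 = 80.3088 now. The tenant offers 80.3088 and keeps 240 − 80.3088 = 159.6912.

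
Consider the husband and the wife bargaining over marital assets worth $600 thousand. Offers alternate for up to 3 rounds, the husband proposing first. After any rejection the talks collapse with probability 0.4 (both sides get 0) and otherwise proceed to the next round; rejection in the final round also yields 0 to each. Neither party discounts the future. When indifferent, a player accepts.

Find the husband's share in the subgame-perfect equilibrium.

456

By backward induction:
Round 3 (the husband proposes): the wife will accept anything ≥ 0, so the husband offers 0 and keeps 600.
Round 2 (the wife proposes): rejecting gives the husband an expected 0.6 × 600 = 360, so the wife offers 360, keeping 240.
Round 1 (the husband proposes): rejecting gives the wife an expected 0.6 × 240 = 144. The husband offers 144 and keeps 600 − 144 = 456.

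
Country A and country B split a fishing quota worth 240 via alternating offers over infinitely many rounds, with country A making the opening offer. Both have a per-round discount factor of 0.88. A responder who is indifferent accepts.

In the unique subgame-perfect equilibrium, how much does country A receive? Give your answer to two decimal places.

127.66

When country A proposes, country B accepts any offer worth at least 0.88 times what country B would get by proposing next round; and vice versa.
This gives x = 240 − 0.88y and y = 240 − 0.88x, where x and y are each side's share when it proposes.
Hence (1 − 0.88·0.88)x = 240(1 − 0.88), i.e. 0.2256·x = 28.8.
x ≈ 127.6596; country B's share is 240 − x ≈ 112.3404.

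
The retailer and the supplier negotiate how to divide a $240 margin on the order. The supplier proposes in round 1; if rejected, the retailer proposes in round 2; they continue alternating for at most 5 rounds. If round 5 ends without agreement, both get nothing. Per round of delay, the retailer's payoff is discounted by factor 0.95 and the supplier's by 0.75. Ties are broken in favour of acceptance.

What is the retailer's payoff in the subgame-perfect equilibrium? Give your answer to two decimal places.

97.61

Solve by backward induction from round 5.
Round 5 (the supplier proposes): rejection yields 0 for the retailer; the supplier offers 0 and keeps 240.
Round 4 (the retailer proposes): the supplier can get 240 next round, worth 0.75 × 240 = 180 now, so the retailer offers 180, keeping 60.
Round 3 (the supplier proposes): the retailer can get 60 next round, worth 0.95 × 60 = 57 now. The supplier offers 57 and keeps 240 − 57 = 183.
Round 2 (the retailer proposes): the supplier can get 183 next round, worth 0.75 × 183 = 137.25 now; the retailer offers that and keeps 102.75.
Round 1 (the supplier proposes): the retailer can get 102.75 next round, worth 0.95 × 102.75 = 97.6125 now; the supplier offers that and keeps 142.3875.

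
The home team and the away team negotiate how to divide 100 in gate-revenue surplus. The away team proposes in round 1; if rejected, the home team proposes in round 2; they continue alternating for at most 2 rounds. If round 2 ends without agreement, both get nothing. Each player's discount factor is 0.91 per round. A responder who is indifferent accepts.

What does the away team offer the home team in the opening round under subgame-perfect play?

91

Solve by backward induction from round 2.
Round 2 (the home team proposes): the away team will accept anything ≥ 0, so the home team offers 0 and keeps 100.
Round 1 (the away team proposes): the home team can get 100 next round, worth 0.91 × 100 = 91 now; the away team offers that and keeps 9.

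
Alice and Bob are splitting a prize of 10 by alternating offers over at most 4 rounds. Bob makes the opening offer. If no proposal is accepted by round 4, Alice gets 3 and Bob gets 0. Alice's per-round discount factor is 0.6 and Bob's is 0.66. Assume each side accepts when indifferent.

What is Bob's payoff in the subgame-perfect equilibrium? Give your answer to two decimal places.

Round 4 (Alice proposes): rejection yields 0 for Bob; Alice offers 0 and keeps 10.
Round 3 (Bob proposes): Alice can get 10 next round, worth 0.6 × 10 = 6 now. Bob offers 6 and keeps 10 − 6 = 4.
Round 2 (Alice proposes): Bob can get 4 next round, worth 0.66 × 4 = 2.64 now, so Alice offers 2.64, keeping 7.36.
Round 1 (Bob proposes): Alice can get 7.36 next round, worth 0.6 × 7.36 = 4.416 now; Bob offers that and keeps 5.584.

5.58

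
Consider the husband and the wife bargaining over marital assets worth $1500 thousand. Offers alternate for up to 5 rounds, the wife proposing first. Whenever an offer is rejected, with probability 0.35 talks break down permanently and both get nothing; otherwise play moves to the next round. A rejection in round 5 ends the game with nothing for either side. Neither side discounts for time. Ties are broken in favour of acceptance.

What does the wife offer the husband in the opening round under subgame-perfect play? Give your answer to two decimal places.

Round 5 (the wife proposes): rejection yields 0 for the husband; the wife offers 0 and keeps 1500.
Round 4 (the husband proposes): rejecting gives the wife an expected 0.65 × 1500 = 975; the husband offers that and keeps 525.
Round 3 (the wife proposes): rejecting gives the husband an expected 0.65 × 525 = 341.25. The wife offers 341.25 and keeps 1500 − 341.25 = 1158.75.
Round 2 (the husband proposes): rejecting gives the wife an expected 0.65 × 1158.75 = 753.1875; the husband offers that and keeps 746.8125.
Round 1 (the wife proposes): rejecting gives the husband an expected 0.65 × 746.8125 = 485.428125. The wife offers 485.428125 and keeps 1500 − 485.428125 = 1014.571875.

485.43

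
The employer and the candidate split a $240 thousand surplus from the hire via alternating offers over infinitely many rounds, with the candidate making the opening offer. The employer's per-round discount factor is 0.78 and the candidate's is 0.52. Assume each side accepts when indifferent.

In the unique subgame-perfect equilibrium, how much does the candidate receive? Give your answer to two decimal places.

Let x be the candidate's share when the candidate proposes and y be the employer's share when the employer proposes.
The employer accepts iff offered ≥ 0.78·y, so x = 240 − 0.78y. Symmetrically y = 240 − 0.52x.
Substituting: x = 240 − 0.78(240 − 0.52x), giving x(1 − 0.52·0.78) = 240(1 − 0.78).
So x = 240 × 0.22 / 0.5944 ≈ 88.8291, and the employer receives 240 − x ≈ 151.1709.

88.83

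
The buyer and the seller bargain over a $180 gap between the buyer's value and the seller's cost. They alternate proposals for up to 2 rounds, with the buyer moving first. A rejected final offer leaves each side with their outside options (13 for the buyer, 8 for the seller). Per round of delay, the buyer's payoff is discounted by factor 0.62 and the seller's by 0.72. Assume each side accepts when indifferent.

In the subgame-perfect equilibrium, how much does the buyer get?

59.76

Round 2 (the seller proposes): the buyer gets 13 if talks fail, so the seller offers 13 and keeps 167.
Round 1 (the buyer proposes): the seller can get 167 next round, worth 0.72 × 167 = 120.24 now, so the buyer offers 120.24, keeping 59.76.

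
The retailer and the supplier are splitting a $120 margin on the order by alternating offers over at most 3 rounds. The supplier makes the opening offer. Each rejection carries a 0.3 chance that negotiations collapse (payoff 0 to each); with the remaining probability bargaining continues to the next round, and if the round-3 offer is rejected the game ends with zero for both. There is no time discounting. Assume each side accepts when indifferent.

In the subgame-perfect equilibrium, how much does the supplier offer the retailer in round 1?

Round 3 (the supplier proposes): rejection yields 0 for the retailer; the supplier offers 0 and keeps 120.
Round 2 (the retailer proposes): rejecting gives the supplier an expected 0.7 × 120 = 84. The retailer offers 84 and keeps 120 − 84 = 36.
Round 1 (the supplier proposes): rejecting gives the retailer an expected 0.7 × 36 = 25.2; the supplier offers that and keeps 94.8.

25.2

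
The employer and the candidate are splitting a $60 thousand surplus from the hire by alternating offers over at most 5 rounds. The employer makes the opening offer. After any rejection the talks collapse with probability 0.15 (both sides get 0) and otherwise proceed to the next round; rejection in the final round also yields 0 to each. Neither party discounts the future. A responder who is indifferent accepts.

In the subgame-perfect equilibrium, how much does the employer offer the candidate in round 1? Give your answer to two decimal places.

By backward induction:
Round 5 (the employer proposes): the candidate will accept anything ≥ 0, so the employer offers 0 and keeps 60.
Round 4 (the candidate proposes): rejecting gives the employer an expected 0.85 × 60 = 51; the candidate offers that and keeps 9.
Round 3 (the employer proposes): rejecting gives the candidate an expected 0.85 × 9 = 7.65; the employer offers that and keeps 52.35.
Round 2 (the candidate proposes): rejecting gives the employer an expected 0.85 × 52.35 = 44.4975, so the candidate offers 44.4975, keeping 15.5025.
Round 1 (the employer proposes): rejecting gives the candidate an expected 0.85 × 15.5025 = 13.177125. The employer offers 13.177125 and keeps 60 − 13.177125 = 46.822875.

13.18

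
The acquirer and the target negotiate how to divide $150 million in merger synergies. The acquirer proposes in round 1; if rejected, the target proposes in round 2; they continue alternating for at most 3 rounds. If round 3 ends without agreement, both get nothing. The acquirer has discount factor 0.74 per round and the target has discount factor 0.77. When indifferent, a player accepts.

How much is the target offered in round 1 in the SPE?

30.03

Round 3 (the acquirer proposes): the target will accept anything ≥ 0, so the acquirer offers 0 and keeps 150.
Round 2 (the target proposes): the acquirer can get 150 next round, worth 0.74 × 150 = 111 now; the target offers that and keeps 39.
Round 1 (the acquirer proposes): the target can get 39 next round, worth 0.77 × 39 = 30.03 now, so the acquirer offers 30.03, keeping 119.97.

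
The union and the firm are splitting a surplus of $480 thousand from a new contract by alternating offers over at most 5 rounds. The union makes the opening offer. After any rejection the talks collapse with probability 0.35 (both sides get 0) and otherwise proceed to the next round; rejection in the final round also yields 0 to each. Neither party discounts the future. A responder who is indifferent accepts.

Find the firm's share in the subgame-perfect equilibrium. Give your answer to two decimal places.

Round 5 (the union proposes): the firm will accept anything ≥ 0, so the union offers 0 and keeps 480.
Round 4 (the firm proposes): rejecting gives the union an expected 0.65 × 480 = 312; the firm offers that and keeps 168.
Round 3 (the union proposes): rejecting gives the firm an expected 0.65 × 168 = 109.2; the union offers that and keeps 370.8.
Round 2 (the firm proposes): rejecting gives the union an expected 0.65 × 370.8 = 241.02. The firm offers 241.02 and keeps 480 − 241.02 = 238.98.
Round 1 (the union proposes): rejecting gives the firm an expected 0.65 × 238.98 = 155.337. The union offers 155.337 and keeps 480 − 155.337 = 324.663.

155.34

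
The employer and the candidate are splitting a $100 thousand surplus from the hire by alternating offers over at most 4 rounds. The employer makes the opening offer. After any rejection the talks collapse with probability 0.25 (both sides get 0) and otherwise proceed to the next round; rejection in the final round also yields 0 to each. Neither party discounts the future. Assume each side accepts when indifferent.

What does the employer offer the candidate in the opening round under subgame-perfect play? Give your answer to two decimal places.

60.94

Round 4 (the candidate proposes): the employer will accept anything ≥ 0, so the candidate offers 0 and keeps 100.
Round 3 (the employer proposes): rejecting gives the candidate an expected 0.75 × 100 = 75. The employer offers 75 and keeps 100 − 75 = 25.
Round 2 (the candidate proposes): rejecting gives the employer an expected 0.75 × 25 = 18.75. The candidate offers 18.75 and keeps 100 − 18.75 = 81.25.
Round 1 (the employer proposes): rejecting gives the candidate an expected 0.75 × 81.25 = 60.9375, so the employer offers 60.9375, keeping 39.0625.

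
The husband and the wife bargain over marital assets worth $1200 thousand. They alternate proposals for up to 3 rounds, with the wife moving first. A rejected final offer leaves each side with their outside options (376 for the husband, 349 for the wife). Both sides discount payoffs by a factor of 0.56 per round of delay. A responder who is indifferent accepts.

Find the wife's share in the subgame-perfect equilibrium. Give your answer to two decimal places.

Round 3 (the wife proposes): the husband gets 376 if talks fail, so the wife offers 376 and keeps 824.
Round 2 (the husband proposes): the wife can get 824 next round, worth 0.56 × 824 = 461.44 now. The husband offers 461.44 and keeps 1200 − 461.44 = 738.56.
Round 1 (the wife proposes): the husband can get 738.56 next round, worth 0.56 × 738.56 = 413.5936 now; the wife offers that and keeps 786.4064.

786.41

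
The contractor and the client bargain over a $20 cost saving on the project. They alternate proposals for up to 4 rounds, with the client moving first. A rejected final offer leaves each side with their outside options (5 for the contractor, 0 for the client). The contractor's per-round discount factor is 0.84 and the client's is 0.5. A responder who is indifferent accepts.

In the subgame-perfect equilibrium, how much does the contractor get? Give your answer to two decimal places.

Round 4 (the contractor proposes): rejection yields 0 for the client; the contractor offers 0 and keeps 20.
Round 3 (the client proposes): the contractor can get 20 next round, worth 0.84 × 20 = 16.8 now, so the client offers 16.8, keeping 3.2.
Round 2 (the contractor proposes): the client can get 3.2 next round, worth 0.5 × 3.2 = 1.6 now, so the contractor offers 1.6, keeping 18.4.
Round 1 (the client proposes): the contractor can get 18.4 next round, worth 0.84 × 18.4 = 15.456 now; the client offers that and keeps 4.544.

15.46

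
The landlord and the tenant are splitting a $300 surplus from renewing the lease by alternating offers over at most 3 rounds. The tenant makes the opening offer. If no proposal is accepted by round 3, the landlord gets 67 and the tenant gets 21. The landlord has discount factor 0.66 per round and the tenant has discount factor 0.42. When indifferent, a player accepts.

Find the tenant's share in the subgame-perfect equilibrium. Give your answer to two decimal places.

Round 3 (the tenant proposes): the landlord gets 67 if talks fail, so the tenant offers 67 and keeps 233.
Round 2 (the landlord proposes): the tenant can get 233 next round, worth 0.42 × 233 = 97.86 now; the landlord offers that and keeps 202.14.
Round 1 (the tenant proposes): the landlord can get 202.14 next round, worth 0.66 × 202.14 = 133.4124 now. The tenant offers 133.4124 and keeps 300 − 133.4124 = 166.5876.

166.59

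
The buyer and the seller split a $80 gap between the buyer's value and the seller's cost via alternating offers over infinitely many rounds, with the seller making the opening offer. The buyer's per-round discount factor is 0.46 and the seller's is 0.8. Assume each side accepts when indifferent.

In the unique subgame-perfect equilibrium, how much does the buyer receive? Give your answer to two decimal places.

In a stationary SPE each proposer offers the other exactly their discounted continuation value.
If the seller keeps x when proposing and the buyer keeps y when proposing, then x = 80 − 0.46y and y = 80 − 0.8x.
Solving: x = 80(1 − 0.46) / (1 − 0.8·0.46) = 43.2 / 0.632 ≈ 68.3544.
The buyer gets 80 − 68.3544 ≈ 11.6456.

11.65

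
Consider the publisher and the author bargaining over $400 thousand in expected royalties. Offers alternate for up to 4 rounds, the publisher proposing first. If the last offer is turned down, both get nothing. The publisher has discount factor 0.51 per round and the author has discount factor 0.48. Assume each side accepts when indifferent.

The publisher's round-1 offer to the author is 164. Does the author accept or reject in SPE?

Accept

Round 4 (the author proposes): the publisher will accept anything ≥ 0, so the author offers 0 and keeps 400.
Round 3 (the publisher proposes): the author can get 400 next round, worth 0.48 × 400 = 192 now. The publisher offers 192 and keeps 400 − 192 = 208.
Round 2 (the author proposes): the publisher can get 208 next round, worth 0.51 × 208 = 106.08 now, so the author offers 106.08, keeping 293.92.
So by rejecting in round 1, the author gets 293.92 next round, worth 0.48 × 293.92 = 141.0816 now.
Offer 164 ≥ 141.0816, so the author accepts.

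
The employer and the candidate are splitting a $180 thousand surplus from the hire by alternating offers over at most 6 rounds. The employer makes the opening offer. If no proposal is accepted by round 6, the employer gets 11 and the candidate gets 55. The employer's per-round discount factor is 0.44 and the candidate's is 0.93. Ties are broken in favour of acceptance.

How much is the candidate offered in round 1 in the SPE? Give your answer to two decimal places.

158.42

Work backward from the last round.
Round 6 (the candidate proposes): the employer gets 11 if talks fail, so the candidate offers 11 and keeps 169.
Round 5 (the employer proposes): the candidate can get 169 next round, worth 0.93 × 169 = 157.17 now, so the employer offers 157.17, keeping 22.83.
Round 4 (the candidate proposes): the employer can get 22.83 next round, worth 0.44 × 22.83 = 10.0452 now, so the candidate offers 10.0452, keeping 169.9548.
Round 3 (the employer proposes): the candidate can get 169.9548 next round, worth 0.93 × 169.9548 = 158.057964 now. The employer offers 158.057964 and keeps 180 − 158.057964 = 21.942036.
Round 2 (the candidate proposes): the employer can get 21.942036 next round, worth 0.44 × 21.942036 = 9.65449584 now. The candidate offers 9.65449584 and keeps 180 − 9.65449584 = 170.34550416.
Round 1 (the employer proposes): the candidate can get 170.34550416 next round, worth 0.93 × 170.34550416 = 158.4213188688 now. The employer offers 158.4213188688 and keeps 180 − 158.4213188688 = 21.5786811312.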